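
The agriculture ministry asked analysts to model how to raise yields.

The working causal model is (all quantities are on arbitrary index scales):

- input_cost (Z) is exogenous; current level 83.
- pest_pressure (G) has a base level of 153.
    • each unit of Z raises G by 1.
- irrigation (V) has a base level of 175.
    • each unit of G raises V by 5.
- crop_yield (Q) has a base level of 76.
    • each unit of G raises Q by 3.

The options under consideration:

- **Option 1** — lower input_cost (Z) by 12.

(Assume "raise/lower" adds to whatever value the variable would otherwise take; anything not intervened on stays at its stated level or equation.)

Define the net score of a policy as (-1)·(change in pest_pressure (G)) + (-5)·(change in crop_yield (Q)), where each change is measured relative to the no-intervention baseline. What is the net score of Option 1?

Baseline:
  Z = 83
  G = 153 + 83 = 236
  Q = 76 + 3·236 = 784
Option 1 (Z − 12):
  Z = 83 − 12 = 71
  G = 153 + 71 = 224
  Q = 76 + 3·224 = 748
ΔG = 224 − 236 = -12; ΔQ = 748 − 784 = -36
Score = (-1)·(-12) + (-5)·(-36) = 192

192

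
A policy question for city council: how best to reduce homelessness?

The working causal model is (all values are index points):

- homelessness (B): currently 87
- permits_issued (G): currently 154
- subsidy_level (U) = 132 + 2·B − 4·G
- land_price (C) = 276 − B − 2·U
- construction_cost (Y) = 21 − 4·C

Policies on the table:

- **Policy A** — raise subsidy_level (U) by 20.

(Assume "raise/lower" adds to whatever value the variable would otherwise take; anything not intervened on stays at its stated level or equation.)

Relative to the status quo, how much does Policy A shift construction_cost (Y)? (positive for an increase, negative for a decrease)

Baseline:
  B = 87
  G = 154
  U = 132 + 2·87 − 4·154 = -310
  C = 276 − 87 − 2·(-310) = 809
  Y = 21 − 4·809 = -3215
Policy A (U + 20):
  B = 87
  G = 154
  U = 132 + 2·87 − 4·154 (+20 from intervention) = -290
  C = 276 − 87 − 2·(-290) = 769
  Y = 21 − 4·769 = -3055
Change in Y: -3055 − (-3215) = 160

160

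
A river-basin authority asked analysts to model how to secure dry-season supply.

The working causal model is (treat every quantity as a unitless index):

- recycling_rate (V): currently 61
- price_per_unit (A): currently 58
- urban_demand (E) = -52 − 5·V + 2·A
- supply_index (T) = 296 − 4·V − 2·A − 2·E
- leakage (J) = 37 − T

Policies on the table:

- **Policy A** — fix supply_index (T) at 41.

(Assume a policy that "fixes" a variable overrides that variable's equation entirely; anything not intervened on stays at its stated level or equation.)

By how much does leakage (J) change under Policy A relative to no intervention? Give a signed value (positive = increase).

377

Baseline:
  V = 61
  A = 58
  E = -52 − 5·61 + 2·58 = -241
  T = 296 − 4·61 − 2·58 − 2·(-241) = 418
  J = 37 − 418 = -381
Policy A (T := 41):
  V = 61
  A = 58
  E = -52 − 5·61 + 2·58 = -241
  T = 41
  J = 37 − 41 = -4
Change in J: -4 − (-381) = 377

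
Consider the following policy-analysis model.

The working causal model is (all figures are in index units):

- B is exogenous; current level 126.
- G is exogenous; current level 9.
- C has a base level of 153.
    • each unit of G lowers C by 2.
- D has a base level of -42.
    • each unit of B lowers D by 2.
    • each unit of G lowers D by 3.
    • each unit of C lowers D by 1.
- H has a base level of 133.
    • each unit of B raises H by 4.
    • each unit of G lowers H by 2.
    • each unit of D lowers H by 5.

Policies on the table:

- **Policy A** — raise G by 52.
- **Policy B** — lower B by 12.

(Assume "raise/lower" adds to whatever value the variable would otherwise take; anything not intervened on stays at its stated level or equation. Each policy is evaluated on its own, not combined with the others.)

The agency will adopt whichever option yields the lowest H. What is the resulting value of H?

Policy A (G + 52):
  B = 126
  G = 9 + 52 = 61
  C = 153 − 2·61 = 31
  D = -42 − 2·126 − 3·61 − 31 = -508
  H = 133 + 4·126 − 2·61 − 5·(-508) = 3055
Policy B (B − 12):
  B = 126 − 12 = 114
  G = 9
  C = 153 − 2·9 = 135
  D = -42 − 2·114 − 3·9 − 135 = -432
  H = 133 + 4·114 − 2·9 − 5·(-432) = 2731
Comparing — Policy A: H=3055, Policy B: H=2731. Lowest is 2731 (Policy B).

2731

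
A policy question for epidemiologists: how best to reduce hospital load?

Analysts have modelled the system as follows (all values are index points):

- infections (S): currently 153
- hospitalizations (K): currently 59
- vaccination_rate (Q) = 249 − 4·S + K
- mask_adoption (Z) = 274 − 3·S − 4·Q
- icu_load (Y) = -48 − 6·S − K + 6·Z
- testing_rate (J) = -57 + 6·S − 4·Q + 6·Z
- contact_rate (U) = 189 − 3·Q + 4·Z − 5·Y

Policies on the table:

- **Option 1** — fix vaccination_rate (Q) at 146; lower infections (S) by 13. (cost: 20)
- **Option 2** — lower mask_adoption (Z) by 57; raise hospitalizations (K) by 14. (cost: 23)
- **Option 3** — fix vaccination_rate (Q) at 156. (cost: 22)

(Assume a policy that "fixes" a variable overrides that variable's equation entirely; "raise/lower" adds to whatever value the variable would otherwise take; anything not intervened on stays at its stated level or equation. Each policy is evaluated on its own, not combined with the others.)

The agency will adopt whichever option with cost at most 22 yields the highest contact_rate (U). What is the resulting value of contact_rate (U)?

25880

Option 1 (Q := 146, S − 13):
  S = 153 − 13 = 140
  K = 59
  Q = 146
  Z = 274 − 3·140 − 4·146 = -730
  Y = -48 − 6·140 − 59 + 6·(-730) = -5327
  U = 189 − 3·146 + 4·(-730) − 5·(-5327) = 23466
Option 3 (Q := 156):
  S = 153
  K = 59
  Q = 156
  Z = 274 − 3·153 − 4·156 = -809
  Y = -48 − 6·153 − 59 + 6·(-809) = -5879
  U = 189 − 3·156 + 4·(-809) − 5·(-5879) = 25880
Comparing — Option 1: U=23466, Option 3: U=25880. Highest is 25880 (Option 3).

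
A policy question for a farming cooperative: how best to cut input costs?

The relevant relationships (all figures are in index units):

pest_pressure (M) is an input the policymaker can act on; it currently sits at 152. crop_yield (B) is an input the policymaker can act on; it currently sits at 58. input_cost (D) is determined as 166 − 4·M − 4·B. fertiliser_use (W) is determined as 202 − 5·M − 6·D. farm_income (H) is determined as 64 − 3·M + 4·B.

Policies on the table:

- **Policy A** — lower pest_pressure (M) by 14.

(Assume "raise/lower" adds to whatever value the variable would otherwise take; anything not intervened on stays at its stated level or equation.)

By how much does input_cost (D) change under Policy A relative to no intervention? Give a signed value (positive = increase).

Baseline:
  M = 152
  B = 58
  D = 166 − 4·152 − 4·58 = -674
Policy A (M − 14):
  M = 152 − 14 = 138
  B = 58
  D = 166 − 4·138 − 4·58 = -618
Change in D: -618 − (-674) = 56

56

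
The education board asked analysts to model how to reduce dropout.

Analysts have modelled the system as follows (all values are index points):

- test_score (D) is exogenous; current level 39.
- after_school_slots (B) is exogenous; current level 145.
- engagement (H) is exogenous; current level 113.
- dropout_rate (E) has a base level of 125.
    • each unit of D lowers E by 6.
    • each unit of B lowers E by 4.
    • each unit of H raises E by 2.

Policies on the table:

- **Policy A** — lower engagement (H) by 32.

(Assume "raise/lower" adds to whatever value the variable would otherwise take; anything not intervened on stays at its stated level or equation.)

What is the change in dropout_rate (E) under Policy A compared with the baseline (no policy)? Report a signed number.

Baseline:
  D = 39
  B = 145
  H = 113
  E = 125 − 6·39 − 4·145 + 2·113 = -463
Policy A (H − 32):
  D = 39
  B = 145
  H = 113 − 32 = 81
  E = 125 − 6·39 − 4·145 + 2·81 = -527
Change in E: -527 − (-463) = -64

-64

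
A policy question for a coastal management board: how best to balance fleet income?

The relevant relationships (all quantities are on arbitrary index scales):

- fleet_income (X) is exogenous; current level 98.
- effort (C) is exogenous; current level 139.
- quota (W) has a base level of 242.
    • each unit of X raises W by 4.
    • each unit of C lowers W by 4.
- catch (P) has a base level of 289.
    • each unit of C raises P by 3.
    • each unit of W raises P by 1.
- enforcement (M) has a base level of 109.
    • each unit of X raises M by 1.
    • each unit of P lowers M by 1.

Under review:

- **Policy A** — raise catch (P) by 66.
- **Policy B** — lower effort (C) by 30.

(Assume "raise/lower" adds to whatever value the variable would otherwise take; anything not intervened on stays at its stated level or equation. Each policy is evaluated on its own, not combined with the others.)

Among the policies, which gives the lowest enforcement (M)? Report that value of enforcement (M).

Policy A (P + 66):
  X = 98
  C = 139
  W = 242 + 4·98 − 4·139 = 78
  P = 289 + 3·139 + 78 (+66 from intervention) = 850
  M = 109 + 98 − 850 = -643
Policy B (C − 30):
  X = 98
  C = 139 − 30 = 109
  W = 242 + 4·98 − 4·109 = 198
  P = 289 + 3·109 + 198 = 814
  M = 109 + 98 − 814 = -607
Comparing — Policy A: M=-643, Policy B: M=-607. Lowest is -643 (Policy A).

-643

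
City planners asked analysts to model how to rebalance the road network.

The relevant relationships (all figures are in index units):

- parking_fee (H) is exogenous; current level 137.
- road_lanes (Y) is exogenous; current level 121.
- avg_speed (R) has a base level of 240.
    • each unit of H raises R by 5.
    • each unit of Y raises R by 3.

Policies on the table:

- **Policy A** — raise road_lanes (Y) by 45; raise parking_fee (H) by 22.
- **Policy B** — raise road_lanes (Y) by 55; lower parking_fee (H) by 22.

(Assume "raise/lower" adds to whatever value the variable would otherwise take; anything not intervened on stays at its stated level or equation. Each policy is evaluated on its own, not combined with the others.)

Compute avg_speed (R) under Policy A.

1533

Policy A (Y + 45, H + 22):
  H = 137 + 22 = 159
  Y = 121 + 45 = 166
  R = 240 + 5·159 + 3·166 = 1533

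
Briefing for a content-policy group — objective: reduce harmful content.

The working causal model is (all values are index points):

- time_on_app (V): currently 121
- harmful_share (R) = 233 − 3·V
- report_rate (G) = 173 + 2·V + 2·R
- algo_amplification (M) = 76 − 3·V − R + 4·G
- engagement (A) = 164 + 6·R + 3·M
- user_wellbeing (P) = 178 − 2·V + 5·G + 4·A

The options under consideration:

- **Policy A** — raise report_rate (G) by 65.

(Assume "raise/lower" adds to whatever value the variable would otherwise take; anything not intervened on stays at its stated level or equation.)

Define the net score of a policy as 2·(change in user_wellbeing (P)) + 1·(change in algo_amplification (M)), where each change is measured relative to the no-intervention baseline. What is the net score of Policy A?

Baseline:
  V = 121
  R = 233 − 3·121 = -130
  G = 173 + 2·121 + 2·(-130) = 155
  M = 76 − 3·121 − (-130) + 4·155 = 463
  A = 164 + 6·(-130) + 3·463 = 773
  P = 178 − 2·121 + 5·155 + 4·773 = 3803
Policy A (G + 65):
  V = 121
  R = 233 − 3·121 = -130
  G = 173 + 2·121 + 2·(-130) (+65 from intervention) = 220
  M = 76 − 3·121 − (-130) + 4·220 = 723
  A = 164 + 6·(-130) + 3·723 = 1553
  P = 178 − 2·121 + 5·220 + 4·1553 = 7248
ΔP = 7248 − 3803 = 3445; ΔM = 723 − 463 = 260
Score = 2·3445 + 1·260 = 7150

7150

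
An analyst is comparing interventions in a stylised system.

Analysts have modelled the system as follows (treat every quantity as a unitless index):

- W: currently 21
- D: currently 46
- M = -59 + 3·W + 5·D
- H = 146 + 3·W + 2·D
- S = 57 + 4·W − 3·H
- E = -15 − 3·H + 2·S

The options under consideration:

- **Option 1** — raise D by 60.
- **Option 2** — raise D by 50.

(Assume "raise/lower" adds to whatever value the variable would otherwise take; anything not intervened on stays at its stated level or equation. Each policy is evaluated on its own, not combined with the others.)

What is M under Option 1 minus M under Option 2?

50

Option 1 (D + 60):
  W = 21
  D = 46 + 60 = 106
  M = -59 + 3·21 + 5·106 = 534
Option 2 (D + 50):
  W = 21
  D = 46 + 50 = 96
  M = -59 + 3·21 + 5·96 = 484
M: 534 − 484 = 50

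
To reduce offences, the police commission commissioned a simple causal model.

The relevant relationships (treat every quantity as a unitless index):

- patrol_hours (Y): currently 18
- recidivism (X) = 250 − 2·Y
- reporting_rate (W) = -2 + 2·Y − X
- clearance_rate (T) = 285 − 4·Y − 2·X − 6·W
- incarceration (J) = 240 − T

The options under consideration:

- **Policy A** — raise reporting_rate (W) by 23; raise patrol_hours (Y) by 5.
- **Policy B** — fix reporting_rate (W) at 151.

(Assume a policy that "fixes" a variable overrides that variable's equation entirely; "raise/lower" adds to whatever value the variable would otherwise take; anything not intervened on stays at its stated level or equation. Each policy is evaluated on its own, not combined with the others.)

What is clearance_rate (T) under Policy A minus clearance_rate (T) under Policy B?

1728

Policy A (W + 23, Y + 5):
  Y = 18 + 5 = 23
  X = 250 − 2·23 = 204
  W = -2 + 2·23 − 204 (+23 from intervention) = -137
  T = 285 − 4·23 − 2·204 − 6·(-137) = 607
Policy B (W := 151):
  Y = 18
  X = 250 − 2·18 = 214
  W = 151
  T = 285 − 4·18 − 2·214 − 6·151 = -1121
T: 607 − (-1121) = 1728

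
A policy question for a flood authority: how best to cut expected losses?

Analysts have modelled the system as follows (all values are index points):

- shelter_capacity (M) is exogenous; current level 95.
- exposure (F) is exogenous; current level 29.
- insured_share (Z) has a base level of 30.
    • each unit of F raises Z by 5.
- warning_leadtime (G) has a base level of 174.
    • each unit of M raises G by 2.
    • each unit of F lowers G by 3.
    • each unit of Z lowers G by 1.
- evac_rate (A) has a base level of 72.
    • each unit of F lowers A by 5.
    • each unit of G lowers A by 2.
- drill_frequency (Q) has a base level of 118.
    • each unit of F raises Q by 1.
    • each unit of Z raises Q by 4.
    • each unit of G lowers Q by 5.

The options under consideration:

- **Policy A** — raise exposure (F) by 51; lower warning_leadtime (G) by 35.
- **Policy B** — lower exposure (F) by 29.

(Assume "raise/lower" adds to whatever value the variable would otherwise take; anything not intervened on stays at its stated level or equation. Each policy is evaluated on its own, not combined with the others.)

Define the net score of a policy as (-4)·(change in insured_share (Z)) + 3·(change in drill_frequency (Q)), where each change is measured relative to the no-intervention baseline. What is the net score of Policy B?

-4727

Baseline:
  M = 95
  F = 29
  Z = 30 + 5·29 = 175
  G = 174 + 2·95 − 3·29 − 175 = 102
  Q = 118 + 29 + 4·175 − 5·102 = 337
Policy B (F − 29):
  M = 95
  F = 29 − 29 = 0
  Z = 30 + 5·0 = 30
  G = 174 + 2·95 − 3·0 − 30 = 334
  Q = 118 + 0 + 4·30 − 5·334 = -1432
ΔZ = 30 − 175 = -145; ΔQ = -1432 − 337 = -1769
Score = (-4)·(-145) + 3·(-1769) = -4727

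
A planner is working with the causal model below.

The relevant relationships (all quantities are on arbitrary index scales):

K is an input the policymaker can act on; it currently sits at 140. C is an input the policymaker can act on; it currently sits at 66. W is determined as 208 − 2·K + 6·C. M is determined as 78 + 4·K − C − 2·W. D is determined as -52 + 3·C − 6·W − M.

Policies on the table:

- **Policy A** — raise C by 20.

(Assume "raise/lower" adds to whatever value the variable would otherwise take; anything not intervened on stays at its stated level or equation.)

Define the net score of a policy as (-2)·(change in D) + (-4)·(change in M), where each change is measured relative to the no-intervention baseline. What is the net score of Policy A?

1840

Baseline:
  K = 140
  C = 66
  W = 208 − 2·140 + 6·66 = 324
  M = 78 + 4·140 − 66 − 2·324 = -76
  D = -52 + 3·66 − 6·324 − (-76) = -1722
Policy A (C + 20):
  K = 140
  C = 66 + 20 = 86
  W = 208 − 2·140 + 6·86 = 444
  M = 78 + 4·140 − 86 − 2·444 = -336
  D = -52 + 3·86 − 6·444 − (-336) = -2122
ΔD = -2122 − (-1722) = -400; ΔM = -336 − (-76) = -260
Score = (-2)·(-400) + (-4)·(-260) = 1840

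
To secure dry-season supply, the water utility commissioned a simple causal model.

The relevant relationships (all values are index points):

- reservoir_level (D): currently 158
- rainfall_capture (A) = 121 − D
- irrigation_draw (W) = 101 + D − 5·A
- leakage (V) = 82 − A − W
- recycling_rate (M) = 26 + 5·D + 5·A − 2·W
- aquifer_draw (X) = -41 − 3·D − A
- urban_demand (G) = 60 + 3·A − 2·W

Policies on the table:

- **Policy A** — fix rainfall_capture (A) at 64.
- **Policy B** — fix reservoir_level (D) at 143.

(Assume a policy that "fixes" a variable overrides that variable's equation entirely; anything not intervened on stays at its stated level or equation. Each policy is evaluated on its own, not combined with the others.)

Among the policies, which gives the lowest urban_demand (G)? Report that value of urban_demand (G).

Policy A (A := 64):
  D = 158
  A = 64
  W = 101 + 158 − 5·64 = -61
  G = 60 + 3·64 − 2·(-61) = 374
Policy B (D := 143):
  D = 143
  A = 121 − 143 = -22
  W = 101 + 143 − 5·(-22) = 354
  G = 60 + 3·(-22) − 2·354 = -714
Comparing — Policy A: G=374, Policy B: G=-714. Lowest is -714 (Policy B).

-714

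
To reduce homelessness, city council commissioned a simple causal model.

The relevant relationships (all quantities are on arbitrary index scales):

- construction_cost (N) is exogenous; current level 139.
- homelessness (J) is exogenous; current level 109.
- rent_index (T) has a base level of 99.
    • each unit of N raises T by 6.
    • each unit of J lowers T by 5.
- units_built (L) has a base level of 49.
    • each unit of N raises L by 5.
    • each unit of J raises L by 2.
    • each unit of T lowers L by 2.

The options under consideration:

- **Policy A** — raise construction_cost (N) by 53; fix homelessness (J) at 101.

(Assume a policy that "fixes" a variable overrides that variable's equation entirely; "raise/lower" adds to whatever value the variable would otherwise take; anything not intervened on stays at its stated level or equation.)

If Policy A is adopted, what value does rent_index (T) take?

746

Policy A (N + 53, J := 101):
  N = 139 + 53 = 192
  J = 101
  T = 99 + 6·192 − 5·101 = 746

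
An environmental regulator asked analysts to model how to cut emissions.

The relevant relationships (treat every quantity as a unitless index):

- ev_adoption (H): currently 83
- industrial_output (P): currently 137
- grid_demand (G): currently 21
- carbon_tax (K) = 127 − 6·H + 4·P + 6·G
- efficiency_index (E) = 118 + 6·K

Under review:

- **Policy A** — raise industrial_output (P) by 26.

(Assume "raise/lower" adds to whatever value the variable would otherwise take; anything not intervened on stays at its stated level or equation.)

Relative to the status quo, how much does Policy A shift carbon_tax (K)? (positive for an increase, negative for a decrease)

104

Baseline:
  H = 83
  P = 137
  G = 21
  K = 127 − 6·83 + 4·137 + 6·21 = 303
Policy A (P + 26):
  H = 83
  P = 137 + 26 = 163
  G = 21
  K = 127 − 6·83 + 4·163 + 6·21 = 407
Change in K: 407 − 303 = 104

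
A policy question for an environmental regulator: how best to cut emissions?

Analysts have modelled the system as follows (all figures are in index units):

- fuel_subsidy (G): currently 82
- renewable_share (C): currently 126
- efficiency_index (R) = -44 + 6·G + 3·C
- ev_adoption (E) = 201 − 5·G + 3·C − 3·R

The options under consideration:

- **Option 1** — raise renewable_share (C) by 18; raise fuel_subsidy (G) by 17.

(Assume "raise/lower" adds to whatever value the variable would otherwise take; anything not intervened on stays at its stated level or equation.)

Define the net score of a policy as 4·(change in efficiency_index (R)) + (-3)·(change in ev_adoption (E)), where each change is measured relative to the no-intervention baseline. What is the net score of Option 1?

Baseline:
  G = 82
  C = 126
  R = -44 + 6·82 + 3·126 = 826
  E = 201 − 5·82 + 3·126 − 3·826 = -2309
Option 1 (C + 18, G + 17):
  G = 82 + 17 = 99
  C = 126 + 18 = 144
  R = -44 + 6·99 + 3·144 = 982
  E = 201 − 5·99 + 3·144 − 3·982 = -2808
ΔR = 982 − 826 = 156; ΔE = -2808 − (-2309) = -499
Score = 4·156 + (-3)·(-499) = 2121

2121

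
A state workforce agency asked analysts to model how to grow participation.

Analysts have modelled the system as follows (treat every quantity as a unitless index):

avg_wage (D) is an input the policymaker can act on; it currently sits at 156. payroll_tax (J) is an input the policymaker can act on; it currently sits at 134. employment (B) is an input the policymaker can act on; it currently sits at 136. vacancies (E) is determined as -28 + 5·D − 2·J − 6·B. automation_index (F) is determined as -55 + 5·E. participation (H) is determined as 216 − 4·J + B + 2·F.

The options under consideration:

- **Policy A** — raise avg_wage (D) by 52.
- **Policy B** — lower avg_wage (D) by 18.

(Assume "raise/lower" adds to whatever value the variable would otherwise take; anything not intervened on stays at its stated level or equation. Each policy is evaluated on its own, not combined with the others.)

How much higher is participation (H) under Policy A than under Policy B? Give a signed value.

Policy A (D + 52):
  D = 156 + 52 = 208
  J = 134
  B = 136
  E = -28 + 5·208 − 2·134 − 6·136 = -72
  F = -55 + 5·(-72) = -415
  H = 216 − 4·134 + 136 + 2·(-415) = -1014
Policy B (D − 18):
  D = 156 − 18 = 138
  J = 134
  B = 136
  E = -28 + 5·138 − 2·134 − 6·136 = -422
  F = -55 + 5·(-422) = -2165
  H = 216 − 4·134 + 136 + 2·(-2165) = -4514
H: -1014 − (-4514) = 3500

3500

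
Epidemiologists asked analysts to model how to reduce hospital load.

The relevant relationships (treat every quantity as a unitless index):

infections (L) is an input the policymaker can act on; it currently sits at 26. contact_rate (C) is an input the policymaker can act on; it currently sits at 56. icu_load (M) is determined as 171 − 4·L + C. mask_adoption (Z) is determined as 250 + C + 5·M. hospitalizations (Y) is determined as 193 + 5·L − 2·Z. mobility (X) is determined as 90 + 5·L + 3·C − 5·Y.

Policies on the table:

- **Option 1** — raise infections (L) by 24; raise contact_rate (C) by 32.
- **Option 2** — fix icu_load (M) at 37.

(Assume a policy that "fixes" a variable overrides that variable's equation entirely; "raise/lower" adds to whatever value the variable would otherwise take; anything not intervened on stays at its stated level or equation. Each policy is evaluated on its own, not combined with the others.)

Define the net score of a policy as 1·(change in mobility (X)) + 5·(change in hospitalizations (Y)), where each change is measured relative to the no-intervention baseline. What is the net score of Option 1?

Baseline:
  L = 26
  C = 56
  M = 171 − 4·26 + 56 = 123
  Z = 250 + 56 + 5·123 = 921
  Y = 193 + 5·26 − 2·921 = -1519
  X = 90 + 5·26 + 3·56 − 5·(-1519) = 7983
Option 1 (L + 24, C + 32):
  L = 26 + 24 = 50
  C = 56 + 32 = 88
  M = 171 − 4·50 + 88 = 59
  Z = 250 + 88 + 5·59 = 633
  Y = 193 + 5·50 − 2·633 = -823
  X = 90 + 5·50 + 3·88 − 5·(-823) = 4719
ΔX = 4719 − 7983 = -3264; ΔY = -823 − (-1519) = 696
Score = 1·(-3264) + 5·696 = 216

216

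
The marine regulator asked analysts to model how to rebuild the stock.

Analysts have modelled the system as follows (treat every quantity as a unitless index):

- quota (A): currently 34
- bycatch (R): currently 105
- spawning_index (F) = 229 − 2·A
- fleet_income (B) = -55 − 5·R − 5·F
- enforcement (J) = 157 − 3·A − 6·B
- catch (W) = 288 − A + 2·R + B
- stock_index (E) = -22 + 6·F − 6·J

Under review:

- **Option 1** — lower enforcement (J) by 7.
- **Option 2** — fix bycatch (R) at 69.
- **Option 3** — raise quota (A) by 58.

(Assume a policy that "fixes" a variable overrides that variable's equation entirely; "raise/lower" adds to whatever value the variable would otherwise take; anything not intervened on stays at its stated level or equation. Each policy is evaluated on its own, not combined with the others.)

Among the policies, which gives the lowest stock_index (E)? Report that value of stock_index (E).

Option 1 (J − 7):
  A = 34
  R = 105
  F = 229 − 2·34 = 161
  B = -55 − 5·105 − 5·161 = -1385
  J = 157 − 3·34 − 6·(-1385) (−7 from intervention) = 8358
  E = -22 + 6·161 − 6·8358 = -49204
Option 2 (R := 69):
  A = 34
  R = 69
  F = 229 − 2·34 = 161
  B = -55 − 5·69 − 5·161 = -1205
  J = 157 − 3·34 − 6·(-1205) = 7285
  E = -22 + 6·161 − 6·7285 = -42766
Option 3 (A + 58):
  A = 34 + 58 = 92
  R = 105
  F = 229 − 2·92 = 45
  B = -55 − 5·105 − 5·45 = -805
  J = 157 − 3·92 − 6·(-805) = 4711
  E = -22 + 6·45 − 6·4711 = -28018
Comparing — Option 1: E=-49204, Option 2: E=-42766, Option 3: E=-28018. Lowest is -49204 (Option 1).

-49204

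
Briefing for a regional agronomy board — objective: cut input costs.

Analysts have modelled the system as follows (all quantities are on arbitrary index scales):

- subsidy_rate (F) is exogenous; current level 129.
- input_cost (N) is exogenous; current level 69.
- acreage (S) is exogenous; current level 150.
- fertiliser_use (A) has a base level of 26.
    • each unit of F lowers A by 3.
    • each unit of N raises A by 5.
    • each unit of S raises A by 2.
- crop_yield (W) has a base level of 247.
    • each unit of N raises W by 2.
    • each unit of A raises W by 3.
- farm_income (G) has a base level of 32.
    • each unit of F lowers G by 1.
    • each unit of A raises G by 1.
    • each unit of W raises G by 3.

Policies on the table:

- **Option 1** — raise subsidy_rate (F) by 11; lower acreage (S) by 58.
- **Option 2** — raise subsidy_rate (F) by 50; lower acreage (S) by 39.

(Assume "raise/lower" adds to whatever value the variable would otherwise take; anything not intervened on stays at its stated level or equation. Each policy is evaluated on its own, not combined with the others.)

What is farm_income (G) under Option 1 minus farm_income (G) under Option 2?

829

Option 1 (F + 11, S − 58):
  F = 129 + 11 = 140
  N = 69
  S = 150 − 58 = 92
  A = 26 − 3·140 + 5·69 + 2·92 = 135
  W = 247 + 2·69 + 3·135 = 790
  G = 32 − 140 + 135 + 3·790 = 2397
Option 2 (F + 50, S − 39):
  F = 129 + 50 = 179
  N = 69
  S = 150 − 39 = 111
  A = 26 − 3·179 + 5·69 + 2·111 = 56
  W = 247 + 2·69 + 3·56 = 553
  G = 32 − 179 + 56 + 3·553 = 1568
G: 2397 − 1568 = 829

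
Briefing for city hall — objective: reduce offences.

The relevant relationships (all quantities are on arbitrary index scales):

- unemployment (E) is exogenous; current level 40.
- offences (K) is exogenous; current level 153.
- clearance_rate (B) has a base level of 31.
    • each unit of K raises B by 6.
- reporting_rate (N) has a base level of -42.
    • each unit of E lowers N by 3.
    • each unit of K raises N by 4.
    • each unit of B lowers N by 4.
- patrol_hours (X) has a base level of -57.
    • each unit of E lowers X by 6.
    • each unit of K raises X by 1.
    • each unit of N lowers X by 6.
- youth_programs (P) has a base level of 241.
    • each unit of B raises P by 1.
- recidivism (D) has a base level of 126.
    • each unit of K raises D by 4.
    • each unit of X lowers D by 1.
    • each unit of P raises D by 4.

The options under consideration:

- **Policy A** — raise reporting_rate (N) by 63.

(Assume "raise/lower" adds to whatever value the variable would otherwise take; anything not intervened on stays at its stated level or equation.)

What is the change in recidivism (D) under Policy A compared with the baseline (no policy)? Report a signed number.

Baseline:
  E = 40
  K = 153
  B = 31 + 6·153 = 949
  N = -42 − 3·40 + 4·153 − 4·949 = -3346
  X = -57 − 6·40 + 153 − 6·(-3346) = 19932
  P = 241 + 949 = 1190
  D = 126 + 4·153 − 19932 + 4·1190 = -14434
Policy A (N + 63):
  E = 40
  K = 153
  B = 31 + 6·153 = 949
  N = -42 − 3·40 + 4·153 − 4·949 (+63 from intervention) = -3283
  X = -57 − 6·40 + 153 − 6·(-3283) = 19554
  P = 241 + 949 = 1190
  D = 126 + 4·153 − 19554 + 4·1190 = -14056
Change in D: -14056 − (-14434) = 378

378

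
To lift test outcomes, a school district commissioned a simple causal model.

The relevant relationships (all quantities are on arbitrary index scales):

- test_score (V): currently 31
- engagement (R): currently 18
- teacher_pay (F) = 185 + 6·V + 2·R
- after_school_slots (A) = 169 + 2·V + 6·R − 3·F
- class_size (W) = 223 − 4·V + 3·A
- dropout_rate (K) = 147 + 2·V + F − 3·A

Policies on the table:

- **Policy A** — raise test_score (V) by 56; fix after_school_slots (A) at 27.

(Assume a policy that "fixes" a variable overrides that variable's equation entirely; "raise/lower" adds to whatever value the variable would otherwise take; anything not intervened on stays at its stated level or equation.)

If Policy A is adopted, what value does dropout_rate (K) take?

983

Policy A (V + 56, A := 27):
  V = 31 + 56 = 87
  R = 18
  F = 185 + 6·87 + 2·18 = 743
  A = 27
  K = 147 + 2·87 + 743 − 3·27 = 983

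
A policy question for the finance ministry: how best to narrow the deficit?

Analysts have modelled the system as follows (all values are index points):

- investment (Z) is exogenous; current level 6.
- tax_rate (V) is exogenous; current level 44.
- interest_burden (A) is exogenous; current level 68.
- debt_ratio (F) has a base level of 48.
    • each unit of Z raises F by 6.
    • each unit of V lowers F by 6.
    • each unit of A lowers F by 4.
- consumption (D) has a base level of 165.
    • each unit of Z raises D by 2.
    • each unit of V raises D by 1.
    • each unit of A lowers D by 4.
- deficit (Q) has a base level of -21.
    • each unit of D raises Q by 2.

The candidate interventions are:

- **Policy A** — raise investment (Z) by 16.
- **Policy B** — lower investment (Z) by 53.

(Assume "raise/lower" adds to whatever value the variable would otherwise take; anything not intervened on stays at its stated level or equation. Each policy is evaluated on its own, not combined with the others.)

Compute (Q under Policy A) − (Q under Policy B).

Policy A (Z + 16):
  Z = 6 + 16 = 22
  V = 44
  A = 68
  D = 165 + 2·22 + 44 − 4·68 = -19
  Q = -21 + 2·(-19) = -59
Policy B (Z − 53):
  Z = 6 − 53 = -47
  V = 44
  A = 68
  D = 165 + 2·(-47) + 44 − 4·68 = -157
  Q = -21 + 2·(-157) = -335
Q: -59 − (-335) = 276

276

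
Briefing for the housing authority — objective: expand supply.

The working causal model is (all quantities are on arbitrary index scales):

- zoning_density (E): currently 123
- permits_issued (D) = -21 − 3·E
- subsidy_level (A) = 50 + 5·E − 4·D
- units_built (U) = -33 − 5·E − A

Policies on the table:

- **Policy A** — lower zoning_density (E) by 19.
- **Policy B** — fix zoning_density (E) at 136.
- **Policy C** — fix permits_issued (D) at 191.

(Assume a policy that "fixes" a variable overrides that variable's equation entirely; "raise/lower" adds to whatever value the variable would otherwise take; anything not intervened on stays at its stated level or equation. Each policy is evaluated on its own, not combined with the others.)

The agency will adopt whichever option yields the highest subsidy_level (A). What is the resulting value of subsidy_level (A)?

2446

Policy A (E − 19):
  E = 123 − 19 = 104
  D = -21 − 3·104 = -333
  A = 50 + 5·104 − 4·(-333) = 1902
Policy B (E := 136):
  E = 136
  D = -21 − 3·136 = -429
  A = 50 + 5·136 − 4·(-429) = 2446
Policy C (D := 191):
  E = 123
  D = 191
  A = 50 + 5·123 − 4·191 = -99
Comparing — Policy A: A=1902, Policy B: A=2446, Policy C: A=-99. Highest is 2446 (Policy B).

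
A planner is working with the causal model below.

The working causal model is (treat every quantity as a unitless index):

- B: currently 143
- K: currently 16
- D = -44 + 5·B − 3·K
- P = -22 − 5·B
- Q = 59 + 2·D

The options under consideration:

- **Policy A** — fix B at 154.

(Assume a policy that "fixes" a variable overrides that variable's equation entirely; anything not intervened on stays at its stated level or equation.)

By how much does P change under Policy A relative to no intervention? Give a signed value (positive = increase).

Baseline:
  B = 143
  P = -22 − 5·143 = -737
Policy A (B := 154):
  B = 154
  P = -22 − 5·154 = -792
Change in P: -792 − (-737) = -55

-55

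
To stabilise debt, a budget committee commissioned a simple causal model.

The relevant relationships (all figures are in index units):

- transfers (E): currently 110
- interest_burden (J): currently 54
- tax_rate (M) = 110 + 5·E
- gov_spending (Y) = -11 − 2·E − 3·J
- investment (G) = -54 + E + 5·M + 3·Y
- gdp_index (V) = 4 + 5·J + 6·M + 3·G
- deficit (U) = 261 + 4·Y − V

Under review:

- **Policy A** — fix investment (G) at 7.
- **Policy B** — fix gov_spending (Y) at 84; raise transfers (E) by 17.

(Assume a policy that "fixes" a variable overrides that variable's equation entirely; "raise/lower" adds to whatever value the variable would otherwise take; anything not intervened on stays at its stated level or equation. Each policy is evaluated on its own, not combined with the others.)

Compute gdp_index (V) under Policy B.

16894

Policy B (Y := 84, E + 17):
  E = 110 + 17 = 127
  J = 54
  M = 110 + 5·127 = 745
  Y = 84
  G = -54 + 127 + 5·745 + 3·84 = 4050
  V = 4 + 5·54 + 6·745 + 3·4050 = 16894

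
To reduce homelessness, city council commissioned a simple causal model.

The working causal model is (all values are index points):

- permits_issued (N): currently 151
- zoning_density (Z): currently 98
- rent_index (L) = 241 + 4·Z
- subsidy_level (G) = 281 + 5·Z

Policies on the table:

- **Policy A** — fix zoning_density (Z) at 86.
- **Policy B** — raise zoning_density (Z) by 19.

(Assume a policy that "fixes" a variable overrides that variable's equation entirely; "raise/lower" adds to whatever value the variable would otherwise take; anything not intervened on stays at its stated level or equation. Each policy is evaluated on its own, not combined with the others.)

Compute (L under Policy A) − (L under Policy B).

-124

Policy A (Z := 86):
  Z = 86
  L = 241 + 4·86 = 585
Policy B (Z + 19):
  Z = 98 + 19 = 117
  L = 241 + 4·117 = 709
L: 585 − 709 = -124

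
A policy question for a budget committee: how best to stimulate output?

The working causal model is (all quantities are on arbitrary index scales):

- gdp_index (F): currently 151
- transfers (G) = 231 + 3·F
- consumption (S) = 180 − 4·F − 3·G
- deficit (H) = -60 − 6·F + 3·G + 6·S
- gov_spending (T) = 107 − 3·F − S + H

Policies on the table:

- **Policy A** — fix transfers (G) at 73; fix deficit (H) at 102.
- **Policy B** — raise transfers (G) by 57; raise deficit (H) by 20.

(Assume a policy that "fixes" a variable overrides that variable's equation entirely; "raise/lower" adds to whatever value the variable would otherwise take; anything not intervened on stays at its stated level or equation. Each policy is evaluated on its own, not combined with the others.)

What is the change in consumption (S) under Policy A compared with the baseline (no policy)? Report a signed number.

1833

Baseline:
  F = 151
  G = 231 + 3·151 = 684
  S = 180 − 4·151 − 3·684 = -2476
Policy A (G := 73, H := 102):
  F = 151
  G = 73
  S = 180 − 4·151 − 3·73 = -643
Change in S: -643 − (-2476) = 1833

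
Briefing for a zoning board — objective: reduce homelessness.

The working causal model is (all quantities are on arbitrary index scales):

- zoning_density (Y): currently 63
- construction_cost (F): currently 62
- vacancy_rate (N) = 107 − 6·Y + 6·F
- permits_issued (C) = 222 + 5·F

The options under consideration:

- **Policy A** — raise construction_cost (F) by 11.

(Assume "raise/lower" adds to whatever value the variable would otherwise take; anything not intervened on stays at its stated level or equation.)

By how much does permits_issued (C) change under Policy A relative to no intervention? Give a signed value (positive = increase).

55

Baseline:
  F = 62
  C = 222 + 5·62 = 532
Policy A (F + 11):
  F = 62 + 11 = 73
  C = 222 + 5·73 = 587
Change in C: 587 − 532 = 55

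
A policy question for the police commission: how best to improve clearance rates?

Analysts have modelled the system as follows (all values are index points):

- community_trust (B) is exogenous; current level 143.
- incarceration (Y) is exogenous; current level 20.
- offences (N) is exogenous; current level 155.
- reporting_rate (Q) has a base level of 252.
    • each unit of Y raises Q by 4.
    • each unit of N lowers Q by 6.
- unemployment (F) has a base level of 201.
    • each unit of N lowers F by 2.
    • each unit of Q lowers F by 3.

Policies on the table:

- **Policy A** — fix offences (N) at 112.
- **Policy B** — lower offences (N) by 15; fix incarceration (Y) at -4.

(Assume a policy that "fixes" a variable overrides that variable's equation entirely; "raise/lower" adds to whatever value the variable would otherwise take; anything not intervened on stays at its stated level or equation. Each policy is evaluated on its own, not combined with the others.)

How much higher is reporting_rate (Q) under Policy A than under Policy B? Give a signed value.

Policy A (N := 112):
  Y = 20
  N = 112
  Q = 252 + 4·20 − 6·112 = -340
Policy B (N − 15, Y := -4):
  Y = -4
  N = 155 − 15 = 140
  Q = 252 + 4·(-4) − 6·140 = -604
Q: -340 − (-604) = 264

264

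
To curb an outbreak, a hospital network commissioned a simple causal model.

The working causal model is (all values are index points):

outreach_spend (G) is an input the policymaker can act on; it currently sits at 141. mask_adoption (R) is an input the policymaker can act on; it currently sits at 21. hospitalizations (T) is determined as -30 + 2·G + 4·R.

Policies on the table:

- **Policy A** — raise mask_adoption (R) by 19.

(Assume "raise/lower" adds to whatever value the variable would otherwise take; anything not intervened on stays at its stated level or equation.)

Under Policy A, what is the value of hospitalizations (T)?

Policy A (R + 19):
  G = 141
  R = 21 + 19 = 40
  T = -30 + 2·141 + 4·40 = 412

412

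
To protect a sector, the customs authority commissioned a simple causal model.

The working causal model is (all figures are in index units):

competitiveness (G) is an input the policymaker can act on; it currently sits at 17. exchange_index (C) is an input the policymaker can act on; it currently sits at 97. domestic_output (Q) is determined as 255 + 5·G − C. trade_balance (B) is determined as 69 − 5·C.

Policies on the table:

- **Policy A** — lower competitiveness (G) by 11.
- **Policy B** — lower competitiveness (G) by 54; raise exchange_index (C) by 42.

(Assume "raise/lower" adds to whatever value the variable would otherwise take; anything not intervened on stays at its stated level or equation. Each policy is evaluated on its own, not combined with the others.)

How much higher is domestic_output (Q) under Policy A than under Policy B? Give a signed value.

Policy A (G − 11):
  G = 17 − 11 = 6
  C = 97
  Q = 255 + 5·6 − 97 = 188
Policy B (G − 54, C + 42):
  G = 17 − 54 = -37
  C = 97 + 42 = 139
  Q = 255 + 5·(-37) − 139 = -69
Q: 188 − (-69) = 257

257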